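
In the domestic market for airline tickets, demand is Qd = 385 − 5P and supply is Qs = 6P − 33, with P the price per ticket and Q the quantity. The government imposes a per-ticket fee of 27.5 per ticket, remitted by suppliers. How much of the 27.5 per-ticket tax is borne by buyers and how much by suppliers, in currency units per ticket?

Buyers bear 15 per ticket; suppliers bear 12.5 per ticket.

Before the tax: set 385 − 5P = 6P − 33 → P* = 38, Q* = 195.
With the tax collected from suppliers, supply shifts: Qs = 6(P − 27.5) − 33.
New equilibrium: buyers pay 53, suppliers receive 25.5, Q = 120. (Wedge: Pb − Ps = 27.5.)
Burden on buyers: 15; on suppliers: 12.5. (They sum to 27.5.)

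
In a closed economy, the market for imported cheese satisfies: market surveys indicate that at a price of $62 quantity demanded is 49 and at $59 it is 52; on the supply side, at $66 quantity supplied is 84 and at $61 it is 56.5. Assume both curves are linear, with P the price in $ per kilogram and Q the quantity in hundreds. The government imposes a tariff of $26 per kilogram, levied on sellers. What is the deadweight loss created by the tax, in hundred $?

Deadweight loss = $286 hundred.

Demand slope: (52 − 49)/(59 − 62) = -1, so Qd = 111 − P.
Supply slope: (56.5 − 84)/(61 − 66) = 5.5, so Qs = 5.5P − 279.
Without the tax, 111 − P = 5.5P − 279 gives 6.5P = 390, so P* = $60 and Q* = 51.
With the tax collected from sellers, supply shifts: Qs = 5.5(P − 26) − 279.
Solving gives Q = 29 with buyers paying $82 and sellers receiving $56 (the $26 wedge).
Quantity falls by |ΔQ| = |51 − 29| = 22.
DWL = ½ · t · |ΔQ| = ½ · 26 · 22 = $286.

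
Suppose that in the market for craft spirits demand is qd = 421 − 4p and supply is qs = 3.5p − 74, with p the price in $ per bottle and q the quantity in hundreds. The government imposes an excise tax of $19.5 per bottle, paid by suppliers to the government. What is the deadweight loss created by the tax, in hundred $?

Deadweight loss = $354.9 hundred.

Before the tax: set 421 − 4p = 3.5p − 74 → p* = $66, q* = 157.
With the tax collected from suppliers, supply shifts: qs = 3.5(p − 19.5) − 74.
Solving gives q = 120.6 with buyers paying $75.1 and suppliers receiving $55.6 (the $19.5 wedge).
Quantity falls by |ΔQ| = |157 − 120.6| = 36.4.
DWL = ½ · t · |ΔQ| = ½ · 19.5 · 36.4 = $354.9.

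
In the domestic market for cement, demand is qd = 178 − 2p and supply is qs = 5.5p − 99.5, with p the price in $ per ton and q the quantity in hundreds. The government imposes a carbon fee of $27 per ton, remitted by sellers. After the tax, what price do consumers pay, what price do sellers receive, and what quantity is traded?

Consumers pay $56.8; sellers receive $29.8; quantity = 64.4.

Without the tax, 178 − 2p = 5.5p − 99.5 gives 7.5p = 277.5, so p* = $37 and q* = 104.
With the tax collected from sellers, supply shifts: qs = 5.5(p − 27) − 99.5.
Solving gives q = 64.4 with consumers paying $56.8 and sellers receiving $29.8 (the $27 wedge).
The less price-elastic side of the market bears the larger share of a per-unit tax.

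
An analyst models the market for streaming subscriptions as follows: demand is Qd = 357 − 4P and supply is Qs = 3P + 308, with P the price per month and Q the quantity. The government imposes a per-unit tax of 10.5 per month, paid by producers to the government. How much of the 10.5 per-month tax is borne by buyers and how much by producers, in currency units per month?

Before the tax: set 357 − 4P = 3P + 308 → P* = 7, Q* = 329.
With the tax collected from producers, supply shifts: Qs = 3(P − 10.5) + 308.
Solving gives Q = 311 with buyers paying 11.5 and producers receiving 1 (the 10.5 wedge).
Burden on buyers: 4.5; on producers: 6. (They sum to 10.5.)
The less price-elastic side of the market bears the larger share of a per-unit tax.

Buyers bear 4.5 per month; producers bear 6 per month.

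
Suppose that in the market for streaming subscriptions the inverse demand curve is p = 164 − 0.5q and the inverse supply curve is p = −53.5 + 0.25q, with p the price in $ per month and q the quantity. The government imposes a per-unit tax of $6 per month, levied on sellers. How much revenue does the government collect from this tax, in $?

Tax revenue = $1692.

Rewrite in direct form: qd = 328 − 2p and qs = 4p + 214.
Before the tax: set 328 − 2p = 4p + 214 → p* = $19, q* = 290.
With the tax collected from sellers, supply shifts: qs = 4(p − 6) + 214.
New equilibrium: consumers pay $23, sellers receive $17, q = 282. (Wedge: pb − ps = 6.)
Revenue = t · Q = 6 · 282 = $1692.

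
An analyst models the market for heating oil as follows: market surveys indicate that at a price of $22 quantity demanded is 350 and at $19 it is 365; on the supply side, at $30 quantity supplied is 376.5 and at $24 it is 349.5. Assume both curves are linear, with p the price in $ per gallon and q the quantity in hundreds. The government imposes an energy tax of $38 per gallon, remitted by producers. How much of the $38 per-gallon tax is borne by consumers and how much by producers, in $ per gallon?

Consumers bear $18 per gallon; producers bear $20 per gallon.

Demand slope: (365 − 350)/(19 − 22) = -5, so qd = 460 − 5p.
Supply slope: (349.5 − 376.5)/(24 − 30) = 4.5, so qs = 4.5p + 241.5.
Without the tax, 460 − 5p = 4.5p + 241.5 gives 9.5p = 218.5, so p* = $23 and q* = 345.
With the tax collected from producers, supply shifts: qs = 4.5(p − 38) + 241.5.
New equilibrium: consumers pay $41, producers receive $3, q = 255. (Wedge: pb − ps = 38.)
Burden on consumers: $18; on producers: $20. (They sum to $38.)
The less price-elastic side of the market bears the larger share of a per-unit tax.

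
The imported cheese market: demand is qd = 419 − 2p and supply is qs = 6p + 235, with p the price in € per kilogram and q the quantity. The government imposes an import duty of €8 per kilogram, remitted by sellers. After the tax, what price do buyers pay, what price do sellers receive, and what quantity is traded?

Buyers pay €29; sellers receive €21; quantity = 361.

Without the tax, 419 − 2p = 6p + 235 gives 8p = 184, so p* = €23 and q* = 373.
With the tax collected from sellers, supply shifts: qs = 6(p − 8) + 235.
Solving gives q = 361 with buyers paying €29 and sellers receiving €21 (the €8 wedge).
The less price-elastic side of the market bears the larger share of a per-unit tax.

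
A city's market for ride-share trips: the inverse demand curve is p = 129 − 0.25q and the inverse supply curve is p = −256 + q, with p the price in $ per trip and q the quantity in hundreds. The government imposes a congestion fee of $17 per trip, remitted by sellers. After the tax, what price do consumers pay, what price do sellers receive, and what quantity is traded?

Rewrite in direct form: qd = 516 − 4p and qs = p + 256.
Without the tax, 516 − 4p = p + 256 gives 5p = 260, so p* = $52 and q* = 308.
With the tax collected from sellers, supply shifts: qs = (p − 17) + 256.
New equilibrium: consumers pay $55.4, sellers receive $38.4, q = 294.4. (Wedge: pb − ps = 17.)
The less price-elastic side of the market bears the larger share of a per-unit tax.

Consumers pay $55.4; sellers receive $38.4; quantity = 294.4.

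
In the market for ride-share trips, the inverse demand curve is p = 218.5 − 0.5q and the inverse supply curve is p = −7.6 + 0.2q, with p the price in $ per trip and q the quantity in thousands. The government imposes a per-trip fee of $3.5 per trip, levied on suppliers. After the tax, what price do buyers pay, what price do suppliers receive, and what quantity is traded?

Buyers pay $59.5; suppliers receive $56; quantity = 318.

Rewrite in direct form: qd = 437 − 2p and qs = 5p + 38.
Before the tax: set 437 − 2p = 5p + 38 → p* = $57, q* = 323.
With the tax collected from suppliers, supply shifts: qs = 5(p − 3.5) + 38.
New equilibrium: buyers pay $59.5, suppliers receive $56, q = 318. (Wedge: pb − ps = 3.5.)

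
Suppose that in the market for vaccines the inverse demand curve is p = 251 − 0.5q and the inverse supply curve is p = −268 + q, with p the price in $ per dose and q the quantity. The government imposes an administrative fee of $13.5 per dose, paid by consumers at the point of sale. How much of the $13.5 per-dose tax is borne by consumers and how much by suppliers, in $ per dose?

Consumers bear $4.5 per dose; suppliers bear $9 per dose.

Rewrite in direct form: qd = 502 − 2p and qs = p + 268.
Before the tax: set 502 − 2p = p + 268 → p* = $78, q* = 346.
With the tax collected from consumers, demand (in seller-price terms) shifts: qd = 502 − 2(p + 13.5).
New equilibrium: consumers pay $82.5, suppliers receive $69, q = 337. (Wedge: pb − ps = 13.5.)
Burden on consumers: $4.5; on suppliers: $9. (They sum to $13.5.)
The less price-elastic side of the market bears the larger share of a per-unit tax.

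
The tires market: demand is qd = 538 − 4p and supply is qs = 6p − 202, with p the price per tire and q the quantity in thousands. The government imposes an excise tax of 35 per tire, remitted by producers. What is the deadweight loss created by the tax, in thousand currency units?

Deadweight loss = 1470 thousand.

Without the tax, 538 − 4p = 6p − 202 gives 10p = 740, so p* = 74 and q* = 242.
With the tax collected from producers, supply shifts: qs = 6(p − 35) − 202.
New equilibrium: buyers pay 95, producers receive 60, q = 158. (Wedge: pb − ps = 35.)
Quantity falls by |ΔQ| = |242 − 158| = 84.
DWL = ½ · t · |ΔQ| = ½ · 35 · 84 = 1470.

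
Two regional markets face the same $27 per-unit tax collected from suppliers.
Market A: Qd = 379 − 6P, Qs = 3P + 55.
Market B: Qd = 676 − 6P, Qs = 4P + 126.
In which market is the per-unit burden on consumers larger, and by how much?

Market B, by $1.8.

Market A: pre-tax P* = $36, Q* = 163; post-tax Q = 109; per-unit burden on consumers = $9.
Market B: pre-tax P* = $55, Q* = 346; post-tax Q = 281.2; per-unit burden on consumers = $10.8.
Difference: $9 vs $10.8 → market B is larger by $1.8.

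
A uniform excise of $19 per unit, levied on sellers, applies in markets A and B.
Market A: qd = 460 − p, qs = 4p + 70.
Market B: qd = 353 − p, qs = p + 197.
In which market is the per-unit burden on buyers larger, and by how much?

Market A: pre-tax p* = $78, q* = 382; post-tax q = 366.8; per-unit burden on buyers = $15.2.
Market B: pre-tax p* = $78, q* = 275; post-tax q = 265.5; per-unit burden on buyers = $9.5.
Difference: $15.2 vs $9.5 → market A is larger by $5.7.

Market A, by $5.7.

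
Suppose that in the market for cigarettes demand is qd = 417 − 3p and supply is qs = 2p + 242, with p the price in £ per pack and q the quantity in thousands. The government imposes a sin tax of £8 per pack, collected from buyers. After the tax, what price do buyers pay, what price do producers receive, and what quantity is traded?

Buyers pay £38.2; producers receive £30.2; quantity = 302.4.

Without the tax, 417 − 3p = 2p + 242 gives 5p = 175, so p* = £35 and q* = 312.
With the tax collected from buyers, demand (in seller-price terms) shifts: qd = 417 − 3(p + 8).
New equilibrium: buyers pay £38.2, producers receive £30.2, q = 302.4. (Wedge: pb − ps = 8.)
The less price-elastic side of the market bears the larger share of a per-unit tax.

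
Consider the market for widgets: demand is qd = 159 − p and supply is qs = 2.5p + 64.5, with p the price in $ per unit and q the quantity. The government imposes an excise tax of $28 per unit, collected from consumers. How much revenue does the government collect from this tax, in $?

Without the tax, 159 − p = 2.5p + 64.5 gives 3.5p = 94.5, so p* = $27 and q* = 132.
With the tax collected from consumers, demand (in seller-price terms) shifts: qd = 159 − (p + 28).
New equilibrium: consumers pay $47, sellers receive $19, q = 112. (Wedge: pb − ps = 28.)
Revenue = t · Q = 28 · 112 = $3136.

Tax revenue = $3136.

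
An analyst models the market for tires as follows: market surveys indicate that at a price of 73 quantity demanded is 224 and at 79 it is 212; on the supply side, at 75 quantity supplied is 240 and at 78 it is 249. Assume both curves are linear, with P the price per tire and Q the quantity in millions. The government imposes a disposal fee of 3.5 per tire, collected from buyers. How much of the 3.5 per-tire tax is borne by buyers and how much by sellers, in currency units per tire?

Demand slope: (212 − 224)/(79 − 73) = -2, so Qd = 370 − 2P.
Supply slope: (249 − 240)/(78 − 75) = 3, so Qs = 3P + 15.
Before the tax: set 370 − 2P = 3P + 15 → P* = 71, Q* = 228.
With the tax collected from buyers, demand (in seller-price terms) shifts: Qd = 370 − 2(P + 3.5).
Solving gives Q = 223.8 with buyers paying 73.1 and sellers receiving 69.6 (the 3.5 wedge).
Burden on buyers: 2.1; on sellers: 1.4. (They sum to 3.5.)

Buyers bear 2.1 per tire; sellers bear 1.4 per tire.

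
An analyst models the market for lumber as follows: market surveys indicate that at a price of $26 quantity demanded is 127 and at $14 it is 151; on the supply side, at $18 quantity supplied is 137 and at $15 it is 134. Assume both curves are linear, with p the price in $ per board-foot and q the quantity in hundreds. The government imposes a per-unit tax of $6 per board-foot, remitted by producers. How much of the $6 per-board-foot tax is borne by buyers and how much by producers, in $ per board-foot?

Demand slope: (151 − 127)/(14 − 26) = -2, so qd = 179 − 2p.
Supply slope: (134 − 137)/(15 − 18) = 1, so qs = p + 119.
Without the tax, 179 − 2p = p + 119 gives 3p = 60, so p* = $20 and q* = 139.
With the tax collected from producers, supply shifts: qs = (p − 6) + 119.
Solving gives q = 135 with buyers paying $22 and producers receiving $16 (the $6 wedge).
Burden on buyers: $2; on producers: $4. (They sum to $6.)

Buyers bear $2 per board-foot; producers bear $4 per board-foot.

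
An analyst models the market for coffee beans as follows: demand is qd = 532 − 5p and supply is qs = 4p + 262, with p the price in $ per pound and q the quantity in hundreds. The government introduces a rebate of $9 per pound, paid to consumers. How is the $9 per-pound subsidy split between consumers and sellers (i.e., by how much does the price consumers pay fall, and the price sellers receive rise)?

Consumers gain $4 per pound; sellers gain $5 per pound.

Without the subsidy, 532 − 5p = 4p + 262 gives 9p = 270, so p* = $30 and q* = 382.
With a per-unit subsidy paid to consumers, each effectively pays p − 9, so demand becomes qd = 532 − 5(p − 9).
Solving gives q = 402 with consumers paying $26 and sellers receiving $35 (the $9 wedge).
Gain to consumers: $4; to sellers: $5. (They sum to $9.)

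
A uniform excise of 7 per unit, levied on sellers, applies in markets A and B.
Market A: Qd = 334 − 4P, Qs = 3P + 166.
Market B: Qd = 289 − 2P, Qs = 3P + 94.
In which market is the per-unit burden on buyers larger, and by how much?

Market A: pre-tax P* = 24, Q* = 238; post-tax Q = 226; per-unit burden on buyers = 3.
Market B: pre-tax P* = 39, Q* = 211; post-tax Q = 202.6; per-unit burden on buyers = 4.2.
Difference: 3 vs 4.2 → market B is larger by 1.2.

Market B, by 1.2.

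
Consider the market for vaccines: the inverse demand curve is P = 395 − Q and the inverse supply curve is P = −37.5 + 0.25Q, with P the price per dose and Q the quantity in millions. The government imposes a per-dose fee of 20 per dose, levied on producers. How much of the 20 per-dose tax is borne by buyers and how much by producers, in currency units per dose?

Inverting to Q(P) form: Qd = 395 − P; Qs = 4P + 150.
Before the tax: set 395 − P = 4P + 150 → P* = 49, Q* = 346.
With the tax collected from producers, supply shifts: Qs = 4(P − 20) + 150.
New equilibrium: buyers pay 65, producers receive 45, Q = 330. (Wedge: Pb − Ps = 20.)
Burden on buyers: 16; on producers: 4. (They sum to 20.)

Buyers bear 16 per dose; producers bear 4 per dose.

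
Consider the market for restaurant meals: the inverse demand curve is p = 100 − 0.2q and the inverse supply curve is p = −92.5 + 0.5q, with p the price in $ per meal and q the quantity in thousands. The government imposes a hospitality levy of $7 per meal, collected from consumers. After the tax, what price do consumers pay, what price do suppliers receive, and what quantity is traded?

Inverting to q(p) form: qd = 500 − 5p; qs = 2p + 185.
Before the tax: set 500 − 5p = 2p + 185 → p* = $45, q* = 275.
With the tax collected from consumers, demand (in seller-price terms) shifts: qd = 500 − 5(p + 7).
New equilibrium: consumers pay $47, suppliers receive $40, q = 265. (Wedge: pb − ps = 7.)

Consumers pay $47; suppliers receive $40; quantity = 265.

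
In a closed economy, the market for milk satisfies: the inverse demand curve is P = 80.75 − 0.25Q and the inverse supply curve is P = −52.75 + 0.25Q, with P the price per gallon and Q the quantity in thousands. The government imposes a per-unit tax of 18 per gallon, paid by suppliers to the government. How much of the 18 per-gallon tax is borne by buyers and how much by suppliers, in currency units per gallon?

Buyers bear 9 per gallon; suppliers bear 9 per gallon.

Rewrite in direct form: Qd = 323 − 4P and Qs = 4P + 211.
Before the tax: set 323 − 4P = 4P + 211 → P* = 14, Q* = 267.
With the tax collected from suppliers, supply shifts: Qs = 4(P − 18) + 211.
New equilibrium: buyers pay 23, suppliers receive 5, Q = 231. (Wedge: Pb − Ps = 18.)
Burden on buyers: 9; on suppliers: 9. (They sum to 18.)
The less price-elastic side of the market bears the larger share of a per-unit tax.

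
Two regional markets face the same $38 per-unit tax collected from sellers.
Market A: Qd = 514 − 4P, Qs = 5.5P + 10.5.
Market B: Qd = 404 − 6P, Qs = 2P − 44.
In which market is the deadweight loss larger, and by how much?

Market A: pre-tax P* = $53, Q* = 302; post-tax Q = 214; deadweight loss = $1672.
Market B: pre-tax P* = $56, Q* = 68; post-tax Q = 11; deadweight loss = $1083.
Difference: $1672 vs $1083 → market A is larger by $589.

Market A, by $589.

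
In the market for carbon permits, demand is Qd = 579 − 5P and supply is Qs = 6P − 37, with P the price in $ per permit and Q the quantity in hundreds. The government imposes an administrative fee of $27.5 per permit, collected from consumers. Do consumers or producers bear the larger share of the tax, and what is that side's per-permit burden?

Without the tax, 579 − 5P = 6P − 37 gives 11P = 616, so P* = $56 and Q* = 299.
With the tax collected from consumers, demand (in seller-price terms) shifts: Qd = 579 − 5(P + 27.5).
New equilibrium: consumers pay $71, producers receive $43.5, Q = 224. (Wedge: Pb − Ps = 27.5.)
Per-permit burden: consumers $15, producers $12.5.
Consumers take the larger share because demand is less price-elastic here (demand slope 5 vs supply slope 6).
The less price-elastic side of the market bears the larger share of a per-unit tax.

Consumers bear the larger share: $15 per permit.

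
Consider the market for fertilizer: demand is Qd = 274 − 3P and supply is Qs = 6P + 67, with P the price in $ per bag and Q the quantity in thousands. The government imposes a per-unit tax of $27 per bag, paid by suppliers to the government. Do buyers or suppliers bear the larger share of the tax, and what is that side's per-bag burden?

Buyers bear the larger share: $18 per bag.

Before the tax: set 274 − 3P = 6P + 67 → P* = $23, Q* = 205.
With the tax collected from suppliers, supply shifts: Qs = 6(P − 27) + 67.
Solving gives Q = 151 with buyers paying $41 and suppliers receiving $14 (the $27 wedge).
Per-bag burden: buyers $18, suppliers $9.
Buyers take the larger share because demand is less price-elastic here (demand slope 3 vs supply slope 6).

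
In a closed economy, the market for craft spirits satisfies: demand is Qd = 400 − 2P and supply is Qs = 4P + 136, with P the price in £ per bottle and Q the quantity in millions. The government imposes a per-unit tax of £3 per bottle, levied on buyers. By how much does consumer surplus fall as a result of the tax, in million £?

Before the tax: set 400 − 2P = 4P + 136 → P* = £44, Q* = 312.
With the tax collected from buyers, demand (in seller-price terms) shifts: Qd = 400 − 2(P + 3).
New equilibrium: buyers pay £46, suppliers receive £43, Q = 308. (Wedge: Pb − Ps = 3.)
ΔCS is the trapezoid between Q = 308 and Q = 312 of height £2: ½ · (312 + 308) · 2 = £620.

Consumer surplus falls by £620 million.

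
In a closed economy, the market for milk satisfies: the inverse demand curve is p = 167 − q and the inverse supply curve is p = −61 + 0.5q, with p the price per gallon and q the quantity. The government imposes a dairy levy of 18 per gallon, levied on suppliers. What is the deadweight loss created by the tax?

Deadweight loss = 108.

Inverting to q(p) form: qd = 167 − p; qs = 2p + 122.
Before the tax: set 167 − p = 2p + 122 → p* = 15, q* = 152.
With the tax collected from suppliers, supply shifts: qs = 2(p − 18) + 122.
Solving gives q = 140 with buyers paying 27 and suppliers receiving 9 (the 18 wedge).
Quantity falls by |ΔQ| = |152 − 140| = 12.
DWL = ½ · t · |ΔQ| = ½ · 18 · 12 = 108.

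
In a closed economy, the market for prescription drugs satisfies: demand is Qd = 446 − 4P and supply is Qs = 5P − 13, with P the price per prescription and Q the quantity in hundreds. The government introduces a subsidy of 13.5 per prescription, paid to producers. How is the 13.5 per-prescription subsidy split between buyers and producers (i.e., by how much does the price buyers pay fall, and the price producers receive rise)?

Buyers gain 7.5 per prescription; producers gain 6 per prescription.

Without the subsidy, 446 − 4P = 5P − 13 gives 9P = 459, so P* = 51 and Q* = 242.
With a per-unit subsidy paid to producers, each receives P + 13.5 per unit sold, so supply becomes Qs = 5(P + 13.5) − 13.
New equilibrium: buyers pay 43.5, producers receive 57, Q = 272. (Wedge: Pb − Ps = −13.5.)
Gain to buyers: 7.5; to producers: 6. (They sum to 13.5.)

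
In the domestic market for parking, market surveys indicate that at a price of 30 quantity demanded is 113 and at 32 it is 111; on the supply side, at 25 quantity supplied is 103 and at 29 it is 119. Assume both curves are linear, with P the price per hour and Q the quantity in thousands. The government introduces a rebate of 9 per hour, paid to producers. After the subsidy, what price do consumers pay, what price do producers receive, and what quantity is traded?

Demand slope: (111 − 113)/(32 − 30) = -1, so Qd = 143 − P.
Supply slope: (119 − 103)/(29 − 25) = 4, so Qs = 4P + 3.
Without the subsidy, 143 − P = 4P + 3 gives 5P = 140, so P* = 28 and Q* = 115.
With a per-unit subsidy paid to producers, each receives P + 9 per unit sold, so supply becomes Qs = 4(P + 9) + 3.
Solving gives Q = 122.2 with consumers paying 20.8 and producers receiving 29.8 (the 9 wedge).

Consumers pay 20.8; producers receive 29.8; quantity = 122.2.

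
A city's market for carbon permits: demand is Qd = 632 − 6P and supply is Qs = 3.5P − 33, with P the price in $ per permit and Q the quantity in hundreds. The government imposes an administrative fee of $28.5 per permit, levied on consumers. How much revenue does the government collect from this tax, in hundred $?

Without the tax, 632 − 6P = 3.5P − 33 gives 9.5P = 665, so P* = $70 and Q* = 212.
With the tax collected from consumers, demand (in seller-price terms) shifts: Qd = 632 − 6(P + 28.5).
New equilibrium: consumers pay $80.5, sellers receive $52, Q = 149. (Wedge: Pb − Ps = 28.5.)
Revenue = t · Q = 28.5 · 149 = $4246.5.

Tax revenue = $4246.5 hundred.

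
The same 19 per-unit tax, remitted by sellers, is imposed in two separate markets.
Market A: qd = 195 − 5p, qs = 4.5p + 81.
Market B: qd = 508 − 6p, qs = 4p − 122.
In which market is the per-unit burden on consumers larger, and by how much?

Market A: pre-tax p* = 12, q* = 135; post-tax q = 90; per-unit burden on consumers = 9.
Market B: pre-tax p* = 63, q* = 130; post-tax q = 84.4; per-unit burden on consumers = 7.6.
Difference: 9 vs 7.6 → market A is larger by 1.4.

Market A, by 1.4.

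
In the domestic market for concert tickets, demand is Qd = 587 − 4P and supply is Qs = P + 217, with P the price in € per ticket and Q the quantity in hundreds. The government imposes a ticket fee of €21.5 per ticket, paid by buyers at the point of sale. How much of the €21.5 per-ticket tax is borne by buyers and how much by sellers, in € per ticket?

Buyers bear €4.3 per ticket; sellers bear €17.2 per ticket.

Without the tax, 587 − 4P = P + 217 gives 5P = 370, so P* = €74 and Q* = 291.
With the tax collected from buyers, demand (in seller-price terms) shifts: Qd = 587 − 4(P + 21.5).
Solving gives Q = 273.8 with buyers paying €78.3 and sellers receiving €56.8 (the €21.5 wedge).
Burden on buyers: €4.3; on sellers: €17.2. (They sum to €21.5.)
The less price-elastic side of the market bears the larger share of a per-unit tax.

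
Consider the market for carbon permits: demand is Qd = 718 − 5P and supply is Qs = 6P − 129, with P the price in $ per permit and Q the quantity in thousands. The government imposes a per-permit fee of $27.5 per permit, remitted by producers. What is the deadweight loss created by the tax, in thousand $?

Deadweight loss = $1031.25 thousand.

Before the tax: set 718 − 5P = 6P − 129 → P* = $77, Q* = 333.
With the tax collected from producers, supply shifts: Qs = 6(P − 27.5) − 129.
New equilibrium: buyers pay $92, producers receive $64.5, Q = 258. (Wedge: Pb − Ps = 27.5.)
Quantity falls by |ΔQ| = |333 − 258| = 75.
DWL = ½ · t · |ΔQ| = ½ · 27.5 · 75 = $1031.25.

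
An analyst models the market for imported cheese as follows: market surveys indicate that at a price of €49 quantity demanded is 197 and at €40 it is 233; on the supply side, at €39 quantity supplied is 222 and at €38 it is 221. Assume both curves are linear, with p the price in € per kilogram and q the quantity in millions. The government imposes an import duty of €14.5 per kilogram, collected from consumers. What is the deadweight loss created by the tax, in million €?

Demand slope: (233 − 197)/(40 − 49) = -4, so qd = 393 − 4p.
Supply slope: (221 − 222)/(38 − 39) = 1, so qs = p + 183.
Without the tax, 393 − 4p = p + 183 gives 5p = 210, so p* = €42 and q* = 225.
With the tax collected from consumers, demand (in seller-price terms) shifts: qd = 393 − 4(p + 14.5).
Solving gives q = 213.4 with consumers paying €44.9 and sellers receiving €30.4 (the €14.5 wedge).
Quantity falls by |ΔQ| = |225 − 213.4| = 11.6.
DWL = ½ · t · |ΔQ| = ½ · 14.5 · 11.6 = €84.1.

Deadweight loss = €84.1 million.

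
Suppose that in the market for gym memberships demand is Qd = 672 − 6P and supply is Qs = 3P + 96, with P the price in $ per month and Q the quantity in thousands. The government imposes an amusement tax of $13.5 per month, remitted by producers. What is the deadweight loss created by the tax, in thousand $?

Deadweight loss = $182.25 thousand.

Before the tax: set 672 − 6P = 3P + 96 → P* = $64, Q* = 288.
With the tax collected from producers, supply shifts: Qs = 3(P − 13.5) + 96.
New equilibrium: buyers pay $68.5, producers receive $55, Q = 261. (Wedge: Pb − Ps = 13.5.)
Quantity falls by |ΔQ| = |288 − 261| = 27.
DWL = ½ · t · |ΔQ| = ½ · 13.5 · 27 = $182.25.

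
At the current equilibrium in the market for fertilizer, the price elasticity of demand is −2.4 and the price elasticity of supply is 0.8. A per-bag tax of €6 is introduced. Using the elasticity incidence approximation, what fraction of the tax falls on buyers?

Incidence ratio: buyers' share ≈ εs / (εs + |εd|) = 0.8 / (0.8 + 2.4) = 0.25.
Supply is the less elastic side, so buyers bear the smaller share.

Buyers' share ≈ 0.25.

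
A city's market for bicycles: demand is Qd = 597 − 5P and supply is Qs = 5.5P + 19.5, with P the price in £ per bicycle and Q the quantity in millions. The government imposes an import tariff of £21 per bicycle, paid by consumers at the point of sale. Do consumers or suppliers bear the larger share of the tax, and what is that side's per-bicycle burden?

Without the tax, 597 − 5P = 5.5P + 19.5 gives 10.5P = 577.5, so P* = £55 and Q* = 322.
With the tax collected from consumers, demand (in seller-price terms) shifts: Qd = 597 − 5(P + 21).
Solving gives Q = 267 with consumers paying £66 and suppliers receiving £45 (the £21 wedge).
Per-bicycle burden: consumers £11, suppliers £10.
Consumers take the larger share because demand is less price-elastic here (demand slope 5 vs supply slope 5.5).

Consumers bear the larger share: £11 per bicycle.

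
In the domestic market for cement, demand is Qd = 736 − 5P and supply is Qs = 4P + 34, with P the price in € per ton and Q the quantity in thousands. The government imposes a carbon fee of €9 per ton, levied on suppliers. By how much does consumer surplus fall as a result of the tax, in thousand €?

Consumer surplus falls by €1344 thousand.

Without the tax, 736 − 5P = 4P + 34 gives 9P = 702, so P* = €78 and Q* = 346.
With the tax collected from suppliers, supply shifts: Qs = 4(P − 9) + 34.
Solving gives Q = 326 with buyers paying €82 and suppliers receiving €73 (the €9 wedge).
ΔCS is the trapezoid between Q = 326 and Q = 346 of height €4: ½ · (346 + 326) · 4 = €1344.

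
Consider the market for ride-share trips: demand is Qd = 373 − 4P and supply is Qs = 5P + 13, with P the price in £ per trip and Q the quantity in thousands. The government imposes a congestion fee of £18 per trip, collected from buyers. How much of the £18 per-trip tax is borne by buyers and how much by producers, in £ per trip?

Buyers bear £10 per trip; producers bear £8 per trip.

Before the tax: set 373 − 4P = 5P + 13 → P* = £40, Q* = 213.
With the tax collected from buyers, demand (in seller-price terms) shifts: Qd = 373 − 4(P + 18).
Solving gives Q = 173 with buyers paying £50 and producers receiving £32 (the £18 wedge).
Burden on buyers: £10; on producers: £8. (They sum to £18.)
The less price-elastic side of the market bears the larger share of a per-unit tax.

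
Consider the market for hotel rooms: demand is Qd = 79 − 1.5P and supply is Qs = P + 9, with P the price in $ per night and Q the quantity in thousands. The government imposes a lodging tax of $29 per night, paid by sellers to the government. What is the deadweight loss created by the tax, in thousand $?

Before the tax: set 79 − 1.5P = P + 9 → P* = $28, Q* = 37.
With the tax collected from sellers, supply shifts: Qs = (P − 29) + 9.
New equilibrium: consumers pay $39.6, sellers receive $10.6, Q = 19.6. (Wedge: Pb − Ps = 29.)
Quantity falls by |ΔQ| = |37 − 19.6| = 17.4.
DWL = ½ · t · |ΔQ| = ½ · 29 · 17.4 = $252.3.

Deadweight loss = $252.3 thousand.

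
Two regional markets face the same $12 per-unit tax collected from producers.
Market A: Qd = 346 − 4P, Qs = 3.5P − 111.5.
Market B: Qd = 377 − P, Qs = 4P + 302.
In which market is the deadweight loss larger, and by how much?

Market A: pre-tax P* = $61, Q* = 102; post-tax Q = 79.6; deadweight loss = $134.4.
Market B: pre-tax P* = $15, Q* = 362; post-tax Q = 352.4; deadweight loss = $57.6.
Difference: $134.4 vs $57.6 → market A is larger by $76.8.

Market A, by $76.8.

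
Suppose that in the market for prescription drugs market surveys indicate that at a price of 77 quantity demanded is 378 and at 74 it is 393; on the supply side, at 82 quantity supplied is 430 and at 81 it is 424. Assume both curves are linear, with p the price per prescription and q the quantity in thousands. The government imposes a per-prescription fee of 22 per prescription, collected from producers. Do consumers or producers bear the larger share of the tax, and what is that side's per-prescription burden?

Consumers bear the larger share: 12 per prescription.

Demand slope: (393 − 378)/(74 − 77) = -5, so qd = 763 − 5p.
Supply slope: (424 − 430)/(81 − 82) = 6, so qs = 6p − 62.
Without the tax, 763 − 5p = 6p − 62 gives 11p = 825, so p* = 75 and q* = 388.
With the tax collected from producers, supply shifts: qs = 6(p − 22) − 62.
Solving gives q = 328 with consumers paying 87 and producers receiving 65 (the 22 wedge).
Per-prescription burden: consumers 12, producers 10.
Consumers take the larger share because demand is less price-elastic here (demand slope 5 vs supply slope 6).
The less price-elastic side of the market bears the larger share of a per-unit tax.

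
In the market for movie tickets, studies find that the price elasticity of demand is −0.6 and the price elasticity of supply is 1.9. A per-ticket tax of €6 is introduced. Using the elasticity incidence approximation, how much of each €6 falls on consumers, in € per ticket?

Incidence ratio: consumers' share ≈ εs / (εs + |εd|) = 1.9 / (1.9 + 0.6) = 0.76.
So consumers bear ≈ 0.76 × €6 = €4.56; producers bear €1.44.

Consumers bear ≈ €4.56 per ticket.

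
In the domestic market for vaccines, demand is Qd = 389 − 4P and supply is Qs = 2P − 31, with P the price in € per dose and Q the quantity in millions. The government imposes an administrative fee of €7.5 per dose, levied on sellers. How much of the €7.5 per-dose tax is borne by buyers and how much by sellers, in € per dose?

Before the tax: set 389 − 4P = 2P − 31 → P* = €70, Q* = 109.
With the tax collected from sellers, supply shifts: Qs = 2(P − 7.5) − 31.
New equilibrium: buyers pay €72.5, sellers receive €65, Q = 99. (Wedge: Pb − Ps = 7.5.)
Burden on buyers: €2.5; on sellers: €5. (They sum to €7.5.)
The less price-elastic side of the market bears the larger share of a per-unit tax.

Buyers bear €2.5 per dose; sellers bear €5 per dose.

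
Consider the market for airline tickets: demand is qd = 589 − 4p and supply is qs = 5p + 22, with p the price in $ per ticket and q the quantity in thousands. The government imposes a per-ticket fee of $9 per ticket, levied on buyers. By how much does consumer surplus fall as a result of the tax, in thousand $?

Consumer surplus falls by $1635 thousand.

Without the tax, 589 − 4p = 5p + 22 gives 9p = 567, so p* = $63 and q* = 337.
With the tax collected from buyers, demand (in seller-price terms) shifts: qd = 589 − 4(p + 9).
New equilibrium: buyers pay $68, sellers receive $59, q = 317. (Wedge: pb − ps = 9.)
ΔCS is the trapezoid between Q = 317 and Q = 337 of height $5: ½ · (337 + 317) · 5 = $1635.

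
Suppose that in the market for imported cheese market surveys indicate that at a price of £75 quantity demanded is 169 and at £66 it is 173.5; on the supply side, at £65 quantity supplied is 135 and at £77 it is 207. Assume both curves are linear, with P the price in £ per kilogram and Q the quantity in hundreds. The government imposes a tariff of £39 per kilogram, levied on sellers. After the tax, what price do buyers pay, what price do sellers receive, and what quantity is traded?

Demand slope: (173.5 − 169)/(66 − 75) = -0.5, so Qd = 206.5 − 0.5P.
Supply slope: (207 − 135)/(77 − 65) = 6, so Qs = 6P − 255.
Before the tax: set 206.5 − 0.5P = 6P − 255 → P* = £71, Q* = 171.
With the tax collected from sellers, supply shifts: Qs = 6(P − 39) − 255.
Solving gives Q = 153 with buyers paying £107 and sellers receiving £68 (the £39 wedge).

Buyers pay £107; sellers receive £68; quantity = 153.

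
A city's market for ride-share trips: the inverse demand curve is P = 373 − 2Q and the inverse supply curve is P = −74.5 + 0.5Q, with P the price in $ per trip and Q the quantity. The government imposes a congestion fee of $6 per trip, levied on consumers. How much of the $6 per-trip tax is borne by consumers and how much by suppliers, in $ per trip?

Inverting to Q(P) form: Qd = 186.5 − 0.5P; Qs = 2P + 149.
Before the tax: set 186.5 − 0.5P = 2P + 149 → P* = $15, Q* = 179.
With the tax collected from consumers, demand (in seller-price terms) shifts: Qd = 186.5 − 0.5(P + 6).
Solving gives Q = 176.6 with consumers paying $19.8 and suppliers receiving $13.8 (the $6 wedge).
Burden on consumers: $4.8; on suppliers: $1.2. (They sum to $6.)

Consumers bear $4.8 per trip; suppliers bear $1.2 per trip.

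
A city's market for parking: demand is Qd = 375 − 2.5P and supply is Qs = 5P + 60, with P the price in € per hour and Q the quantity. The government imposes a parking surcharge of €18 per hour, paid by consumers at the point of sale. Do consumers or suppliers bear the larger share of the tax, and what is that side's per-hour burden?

Consumers bear the larger share: €12 per hour.

Without the tax, 375 − 2.5P = 5P + 60 gives 7.5P = 315, so P* = €42 and Q* = 270.
With the tax collected from consumers, demand (in seller-price terms) shifts: Qd = 375 − 2.5(P + 18).
New equilibrium: consumers pay €54, suppliers receive €36, Q = 240. (Wedge: Pb − Ps = 18.)
Per-hour burden: consumers €12, suppliers €6.
Consumers take the larger share because demand is less price-elastic here (demand slope 2.5 vs supply slope 5).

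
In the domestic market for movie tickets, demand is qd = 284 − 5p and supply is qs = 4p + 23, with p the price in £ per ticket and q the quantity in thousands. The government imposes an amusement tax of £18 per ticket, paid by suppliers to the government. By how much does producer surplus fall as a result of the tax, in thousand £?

Without the tax, 284 − 5p = 4p + 23 gives 9p = 261, so p* = £29 and q* = 139.
With the tax collected from suppliers, supply shifts: qs = 4(p − 18) + 23.
Solving gives q = 99 with consumers paying £37 and suppliers receiving £19 (the £18 wedge).
ΔPS is the trapezoid between Q = 99 and Q = 139 of height £10: ½ · (139 + 99) · 10 = £1190.

Producer surplus falls by £1190 thousand.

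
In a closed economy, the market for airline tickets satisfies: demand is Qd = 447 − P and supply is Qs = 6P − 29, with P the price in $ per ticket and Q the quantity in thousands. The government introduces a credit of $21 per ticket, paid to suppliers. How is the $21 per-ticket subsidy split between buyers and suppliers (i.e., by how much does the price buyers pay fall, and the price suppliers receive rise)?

Buyers gain $18 per ticket; suppliers gain $3 per ticket.

Before the subsidy: set 447 − P = 6P − 29 → P* = $68, Q* = 379.
With a per-unit subsidy paid to suppliers, each receives P + 21 per unit sold, so supply becomes Qs = 6(P + 21) − 29.
New equilibrium: buyers pay $50, suppliers receive $71, Q = 397. (Wedge: Pb − Ps = −21.)
Gain to buyers: $18; to suppliers: $3. (They sum to $21.)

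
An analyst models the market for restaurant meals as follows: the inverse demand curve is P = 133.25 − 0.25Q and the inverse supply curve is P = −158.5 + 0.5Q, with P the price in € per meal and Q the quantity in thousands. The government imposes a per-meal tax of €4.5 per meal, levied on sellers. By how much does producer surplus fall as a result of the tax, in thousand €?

Rewrite in direct form: Qd = 533 − 4P and Qs = 2P + 317.
Without the tax, 533 − 4P = 2P + 317 gives 6P = 216, so P* = €36 and Q* = 389.
With the tax collected from sellers, supply shifts: Qs = 2(P − 4.5) + 317.
Solving gives Q = 383 with consumers paying €37.5 and sellers receiving €33 (the €4.5 wedge).
ΔPS is the trapezoid between Q = 383 and Q = 389 of height €3: ½ · (389 + 383) · 3 = €1158.

Producer surplus falls by €1158 thousand.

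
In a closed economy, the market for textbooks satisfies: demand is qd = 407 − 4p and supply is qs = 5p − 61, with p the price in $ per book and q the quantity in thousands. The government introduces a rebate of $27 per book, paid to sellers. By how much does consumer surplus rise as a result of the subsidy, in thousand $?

Before the subsidy: set 407 − 4p = 5p − 61 → p* = $52, q* = 199.
With a per-unit subsidy paid to sellers, each receives p + 27 per unit sold, so supply becomes qs = 5(p + 27) − 61.
Solving gives q = 259 with buyers paying $37 and sellers receiving $64 (the $27 wedge).
ΔCS is the trapezoid between Q = 259 and Q = 199 of height $15: ½ · (199 + 259) · 15 = $3435.

Consumer surplus rises by $3435 thousand.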